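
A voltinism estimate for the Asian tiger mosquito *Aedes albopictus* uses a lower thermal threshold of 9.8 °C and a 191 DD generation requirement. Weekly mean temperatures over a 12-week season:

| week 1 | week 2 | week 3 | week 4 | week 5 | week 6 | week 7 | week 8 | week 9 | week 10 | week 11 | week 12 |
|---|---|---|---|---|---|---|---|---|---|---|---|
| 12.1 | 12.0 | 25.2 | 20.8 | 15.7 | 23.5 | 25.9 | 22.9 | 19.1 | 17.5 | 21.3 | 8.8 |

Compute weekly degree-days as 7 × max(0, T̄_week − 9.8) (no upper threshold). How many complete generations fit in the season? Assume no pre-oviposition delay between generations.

3 generations

Weekly DD (7 × max(0, T̄ − 9.8)): 16.1, 15.4, 107.8, 77.0, 41.3, 95.9, 112.7, 91.7, 65.1, 53.9, 80.5, 0.0.
Season total = 757.4 DD.
Complete generations = ⌊757.4 / 191⌋ = 3.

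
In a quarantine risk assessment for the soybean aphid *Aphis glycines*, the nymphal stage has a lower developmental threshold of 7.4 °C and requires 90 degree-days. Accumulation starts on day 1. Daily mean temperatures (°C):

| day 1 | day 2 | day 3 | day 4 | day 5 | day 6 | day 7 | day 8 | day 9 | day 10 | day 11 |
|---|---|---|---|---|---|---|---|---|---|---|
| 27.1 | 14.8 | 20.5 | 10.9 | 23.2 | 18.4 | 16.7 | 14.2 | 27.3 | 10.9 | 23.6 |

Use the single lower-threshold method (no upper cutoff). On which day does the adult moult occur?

Daily DD above 7.4 °C: 19.7, 7.4, 13.1, 3.5, 15.8, 11.0, 9.3, 6.8, 19.9, 3.5, 16.2.
Cumulative: 19.7, 27.1, 40.2, 43.7, 59.5, 70.5, 79.8, 86.6, 106.5, 110.0, 126.2.
The total first reaches 90 DD on day 9.

day 9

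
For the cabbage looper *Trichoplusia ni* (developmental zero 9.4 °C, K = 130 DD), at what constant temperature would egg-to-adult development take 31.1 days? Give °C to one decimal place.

Required daily accumulation = 130 / 31.1 = 4.180 DD/day.
T = T_base + 4.180 = 9.4 + 4.180 = 13.580 ≈ 13.6 °C.

13.6 °C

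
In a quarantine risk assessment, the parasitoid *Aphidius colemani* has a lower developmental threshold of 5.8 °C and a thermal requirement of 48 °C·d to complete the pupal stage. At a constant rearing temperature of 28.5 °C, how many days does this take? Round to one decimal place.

2.1 days

Daily accumulation = 28.5 − 5.8 = 22.7 DD/day.
Duration = 48 / 22.7 = 2.115 ≈ 2.1 days.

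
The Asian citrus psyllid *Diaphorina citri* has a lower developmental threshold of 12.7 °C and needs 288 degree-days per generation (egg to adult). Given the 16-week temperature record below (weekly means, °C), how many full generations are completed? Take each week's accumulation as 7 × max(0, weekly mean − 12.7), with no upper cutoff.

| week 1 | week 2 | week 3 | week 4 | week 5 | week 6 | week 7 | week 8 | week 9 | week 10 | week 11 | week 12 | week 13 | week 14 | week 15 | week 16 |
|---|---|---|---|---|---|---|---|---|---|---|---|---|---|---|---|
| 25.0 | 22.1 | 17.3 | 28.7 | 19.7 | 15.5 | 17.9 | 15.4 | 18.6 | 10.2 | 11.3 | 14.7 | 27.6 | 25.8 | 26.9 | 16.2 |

2 generations

Weekly DD (7 × max(0, T̄ − 12.7)): 86.1, 65.8, 32.2, 112.0, 49.0, 19.6, 36.4, 18.9, 41.3, 0.0, 0.0, 14.0, 104.3, 91.7, 99.4, 24.5.
Season total = 795.2 DD.
Complete generations = ⌊795.2 / 288⌋ = 2.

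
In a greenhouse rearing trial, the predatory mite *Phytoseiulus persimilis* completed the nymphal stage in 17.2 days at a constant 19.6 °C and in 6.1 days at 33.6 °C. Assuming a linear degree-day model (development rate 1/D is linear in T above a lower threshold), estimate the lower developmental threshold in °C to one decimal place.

11.9 °C

Equal thermal constants: D₁(T₁ − T_b) = D₂(T₂ − T_b).
17.2·(19.6 − T_b) = 6.1·(33.6 − T_b)
T_b = (17.2·19.6 − 6.1·33.6) / (17.2 − 6.1) = 132.16 / 11.1 = 11.906 °C ≈ 11.9 °C.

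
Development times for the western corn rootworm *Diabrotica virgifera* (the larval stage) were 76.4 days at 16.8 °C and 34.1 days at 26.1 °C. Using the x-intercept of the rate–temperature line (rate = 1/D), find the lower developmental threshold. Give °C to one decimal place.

9.3 °C

Equal thermal constants: D₁(T₁ − T_b) = D₂(T₂ − T_b).
76.4·(16.8 − T_b) = 34.1·(26.1 − T_b)
T_b = (76.4·16.8 − 34.1·26.1) / (76.4 − 34.1) = 393.51 / 42.3 = 9.303 °C ≈ 9.3 °C.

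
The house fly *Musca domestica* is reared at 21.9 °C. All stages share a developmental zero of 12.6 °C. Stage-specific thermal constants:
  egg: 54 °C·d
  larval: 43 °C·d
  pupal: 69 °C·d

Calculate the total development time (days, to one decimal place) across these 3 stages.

17.8 days

Daily accumulation at 21.9 °C = 21.9 − 12.6 = 9.3 DD/day.
Total K = 54 + 43 + 69 = 166 DD.
Total duration = 166 / 9.3 = 17.849 ≈ 17.8 days.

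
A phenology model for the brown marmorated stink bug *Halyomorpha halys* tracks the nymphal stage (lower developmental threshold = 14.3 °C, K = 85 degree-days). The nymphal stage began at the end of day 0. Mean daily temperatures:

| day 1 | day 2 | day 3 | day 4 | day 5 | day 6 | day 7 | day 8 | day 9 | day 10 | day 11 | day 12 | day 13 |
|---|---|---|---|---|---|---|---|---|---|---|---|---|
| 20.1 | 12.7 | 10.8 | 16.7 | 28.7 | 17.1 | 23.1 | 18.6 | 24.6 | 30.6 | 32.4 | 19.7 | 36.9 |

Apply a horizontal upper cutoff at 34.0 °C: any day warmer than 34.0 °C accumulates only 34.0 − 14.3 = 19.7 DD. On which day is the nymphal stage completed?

day 12

Daily DD above 14.3 °C (capped at 19.7): 5.8, 0.0, 0.0, 2.4, 14.4, 2.8, 8.8, 4.3, 10.3, 16.3, 18.1, 5.4, 19.7.
Cumulative: 5.8, 5.8, 5.8, 8.2, 22.6, 25.4, 34.2, 38.5, 48.8, 65.1, 83.2, 88.6, 108.3.
The total first reaches 85 DD on day 12.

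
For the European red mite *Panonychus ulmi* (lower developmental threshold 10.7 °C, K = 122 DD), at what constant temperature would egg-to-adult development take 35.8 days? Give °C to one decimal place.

14.1 °C

Required daily accumulation = 122 / 35.8 = 3.408 DD/day.
T = T_base + 3.408 = 10.7 + 3.408 = 14.108 ≈ 14.1 °C.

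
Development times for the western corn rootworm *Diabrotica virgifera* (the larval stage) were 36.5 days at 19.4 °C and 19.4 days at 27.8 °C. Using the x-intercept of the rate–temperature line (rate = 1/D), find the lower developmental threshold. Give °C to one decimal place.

9.9 °C

Under the model K = D·(T − T_b), so D₁·(T₁ − T_b) = D₂·(T₂ − T_b).
36.5·(19.4 − T_b) = 19.4·(27.8 − T_b)
T_b = (36.5·19.4 − 19.4·27.8) / (36.5 − 19.4) = 168.78 / 17.1 = 9.870 °C ≈ 9.9 °C.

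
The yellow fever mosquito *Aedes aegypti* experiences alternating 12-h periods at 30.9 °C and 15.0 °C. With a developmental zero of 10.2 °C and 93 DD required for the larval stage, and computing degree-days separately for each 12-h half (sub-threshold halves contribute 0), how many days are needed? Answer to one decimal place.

7.3 days

Day half: max(0, 30.9 − 10.2) × 0.5 = 20.7 × 0.5 = 10.35 DD.
Night half: max(0, 15.0 − 10.2) × 0.5 = 4.8 × 0.5 = 2.40 DD.
Per 24 h: 12.75 DD/day.
Duration = 93 / 12.75 = 7.294 ≈ 7.3 days.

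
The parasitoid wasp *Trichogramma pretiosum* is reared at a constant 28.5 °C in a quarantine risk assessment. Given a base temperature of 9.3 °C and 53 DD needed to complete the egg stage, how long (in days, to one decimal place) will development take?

Daily accumulation = 28.5 − 9.3 = 19.2 DD/day.
Duration = 53 / 19.2 = 2.760 ≈ 2.8 days.

2.8 days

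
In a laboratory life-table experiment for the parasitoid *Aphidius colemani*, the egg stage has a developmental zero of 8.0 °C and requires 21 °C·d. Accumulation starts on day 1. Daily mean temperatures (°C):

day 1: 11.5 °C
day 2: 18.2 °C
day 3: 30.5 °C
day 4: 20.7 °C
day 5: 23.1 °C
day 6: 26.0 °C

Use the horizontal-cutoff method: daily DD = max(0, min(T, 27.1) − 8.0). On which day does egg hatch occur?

Daily DD above 8.0 °C (capped at 19.1): 3.5, 10.2, 19.1, 12.7, 15.1, 18.0.
Cumulative: 3.5, 13.7, 32.8, 45.5, 60.6, 78.6.
The total first reaches 21 DD on day 3.

day 3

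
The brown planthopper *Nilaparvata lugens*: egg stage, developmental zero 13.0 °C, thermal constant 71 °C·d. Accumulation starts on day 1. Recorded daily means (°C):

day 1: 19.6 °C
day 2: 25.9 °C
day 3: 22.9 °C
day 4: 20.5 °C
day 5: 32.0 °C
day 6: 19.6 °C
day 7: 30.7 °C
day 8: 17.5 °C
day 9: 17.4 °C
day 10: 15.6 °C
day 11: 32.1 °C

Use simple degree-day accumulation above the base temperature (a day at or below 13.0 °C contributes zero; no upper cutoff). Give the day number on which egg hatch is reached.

Daily DD above 13.0 °C: 6.6, 12.9, 9.9, 7.5, 19.0, 6.6, 17.7, 4.5, 4.4, 2.6, 19.1.
Cumulative: 6.6, 19.5, 29.4, 36.9, 55.9, 62.5, 80.2, 84.7, 89.1, 91.7, 110.8.
The total first reaches 71 DD on day 7.

day 7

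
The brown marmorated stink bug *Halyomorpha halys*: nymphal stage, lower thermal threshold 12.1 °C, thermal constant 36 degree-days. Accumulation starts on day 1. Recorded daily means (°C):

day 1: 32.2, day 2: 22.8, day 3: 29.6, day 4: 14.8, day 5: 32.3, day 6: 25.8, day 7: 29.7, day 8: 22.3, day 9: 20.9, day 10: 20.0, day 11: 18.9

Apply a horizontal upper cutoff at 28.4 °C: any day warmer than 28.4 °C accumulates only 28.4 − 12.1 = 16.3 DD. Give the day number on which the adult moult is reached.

Daily DD above 12.1 °C (capped at 16.3): 16.3, 10.7, 16.3, 2.7, 16.3, 13.7, 16.3, 10.2, 8.8, 7.9, 6.8.
Cumulative: 16.3, 27.0, 43.3, 46.0, 62.3, 76.0, 92.3, 102.5, 111.3, 119.2, 126.0.
The total first reaches 36 DD on day 3.

day 3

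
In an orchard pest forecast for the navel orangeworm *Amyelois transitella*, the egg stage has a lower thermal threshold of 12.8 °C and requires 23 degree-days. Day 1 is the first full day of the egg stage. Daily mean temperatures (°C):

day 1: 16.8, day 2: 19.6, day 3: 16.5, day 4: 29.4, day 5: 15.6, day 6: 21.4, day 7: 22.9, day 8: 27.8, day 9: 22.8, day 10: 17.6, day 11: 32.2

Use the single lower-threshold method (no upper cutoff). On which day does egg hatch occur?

Daily DD above 12.8 °C: 4.0, 6.8, 3.7, 16.6, 2.8, 8.6, 10.1, 15.0, 10.0, 4.8, 19.4.
Cumulative: 4.0, 10.8, 14.5, 31.1, 33.9, 42.5, 52.6, 67.6, 77.6, 82.4, 101.8.
The total first reaches 23 DD on day 4.

day 4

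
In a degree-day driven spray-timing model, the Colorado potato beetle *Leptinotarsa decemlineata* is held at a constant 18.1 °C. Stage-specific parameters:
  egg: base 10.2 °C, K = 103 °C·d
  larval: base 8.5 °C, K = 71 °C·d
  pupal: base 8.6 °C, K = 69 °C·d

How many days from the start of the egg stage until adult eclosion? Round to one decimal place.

27.7 days

egg: 103 / (18.1 − 10.2) = 103 / 7.9 = 13.038 d.
larval: 71 / (18.1 − 8.5) = 71 / 9.6 = 7.396 d.
pupal: 69 / (18.1 − 8.6) = 69 / 9.5 = 7.263 d.
Sum = 27.697 ≈ 27.7 days.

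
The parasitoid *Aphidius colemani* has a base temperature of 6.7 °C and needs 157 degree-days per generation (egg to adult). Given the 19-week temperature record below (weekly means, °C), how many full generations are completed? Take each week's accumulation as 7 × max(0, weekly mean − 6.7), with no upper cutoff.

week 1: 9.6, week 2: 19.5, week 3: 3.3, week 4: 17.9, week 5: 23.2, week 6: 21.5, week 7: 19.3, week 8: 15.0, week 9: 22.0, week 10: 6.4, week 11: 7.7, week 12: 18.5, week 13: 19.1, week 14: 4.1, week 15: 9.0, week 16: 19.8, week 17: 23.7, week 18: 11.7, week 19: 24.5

7 generations

Weekly DD (7 × max(0, T̄ − 6.7)): 20.3, 89.6, 0.0, 78.4, 115.5, 103.6, 88.2, 58.1, 107.1, 0.0, 7.0, 82.6, 86.8, 0.0, 16.1, 91.7, 119.0, 35.0, 124.6.
Season total = 1223.6 DD.
Complete generations = ⌊1223.6 / 157⌋ = 7.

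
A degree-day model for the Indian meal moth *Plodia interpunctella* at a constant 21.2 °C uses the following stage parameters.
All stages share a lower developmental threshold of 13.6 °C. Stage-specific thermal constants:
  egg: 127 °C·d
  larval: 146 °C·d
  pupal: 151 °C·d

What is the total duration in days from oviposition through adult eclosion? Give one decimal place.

Daily accumulation at 21.2 °C = 21.2 − 13.6 = 7.6 DD/day.
Total K = 127 + 146 + 151 = 424 DD.
Total duration = 424 / 7.6 = 55.789 ≈ 55.8 days.

55.8 days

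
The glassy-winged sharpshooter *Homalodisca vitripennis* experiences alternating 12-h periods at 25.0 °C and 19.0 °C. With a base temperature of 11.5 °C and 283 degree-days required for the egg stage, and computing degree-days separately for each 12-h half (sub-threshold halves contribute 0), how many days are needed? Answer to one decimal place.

27.0 days

Day half: max(0, 25.0 − 11.5) × 0.5 = 13.5 × 0.5 = 6.75 DD.
Night half: max(0, 19.0 − 11.5) × 0.5 = 7.5 × 0.5 = 3.75 DD.
Per 24 h: 10.50 DD/day.
Duration = 283 / 10.50 = 26.952 ≈ 27.0 days.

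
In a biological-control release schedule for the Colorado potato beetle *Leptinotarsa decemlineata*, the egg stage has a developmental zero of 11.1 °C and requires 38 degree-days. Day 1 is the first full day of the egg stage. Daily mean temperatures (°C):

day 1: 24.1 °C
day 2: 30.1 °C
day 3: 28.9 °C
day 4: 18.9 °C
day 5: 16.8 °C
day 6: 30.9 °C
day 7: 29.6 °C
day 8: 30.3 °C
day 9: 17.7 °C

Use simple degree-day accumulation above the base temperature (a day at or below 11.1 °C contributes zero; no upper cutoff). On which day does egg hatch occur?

Daily DD above 11.1 °C: 13.0, 19.0, 17.8, 7.8, 5.7, 19.8, 18.5, 19.2, 6.6.
Cumulative: 13.0, 32.0, 49.8, 57.6, 63.3, 83.1, 101.6, 120.8, 127.4.
The total first reaches 38 DD on day 3.

day 3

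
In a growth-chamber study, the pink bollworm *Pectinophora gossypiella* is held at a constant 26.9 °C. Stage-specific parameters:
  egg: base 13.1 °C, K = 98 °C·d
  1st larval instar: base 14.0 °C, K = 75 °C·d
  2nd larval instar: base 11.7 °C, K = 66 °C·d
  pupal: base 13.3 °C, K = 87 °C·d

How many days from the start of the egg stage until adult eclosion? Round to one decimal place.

23.7 days

egg: 98 / (26.9 − 13.1) = 98 / 13.8 = 7.101 d.
1st larval instar: 75 / (26.9 − 14.0) = 75 / 12.9 = 5.814 d.
2nd larval instar: 66 / (26.9 − 11.7) = 66 / 15.2 = 4.342 d.
pupal: 87 / (26.9 − 13.3) = 87 / 13.6 = 6.397 d.
Sum = 23.655 ≈ 23.7 days.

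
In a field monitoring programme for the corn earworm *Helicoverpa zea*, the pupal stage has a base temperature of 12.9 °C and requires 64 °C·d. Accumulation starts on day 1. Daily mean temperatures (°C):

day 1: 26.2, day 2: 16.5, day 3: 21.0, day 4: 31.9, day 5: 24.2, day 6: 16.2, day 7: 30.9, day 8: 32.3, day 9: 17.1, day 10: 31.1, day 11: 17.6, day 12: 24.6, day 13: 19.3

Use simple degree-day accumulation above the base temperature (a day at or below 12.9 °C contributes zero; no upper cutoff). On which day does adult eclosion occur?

Daily DD above 12.9 °C: 13.3, 3.6, 8.1, 19.0, 11.3, 3.3, 18.0, 19.4, 4.2, 18.2, 4.7, 11.7, 6.4.
Cumulative: 13.3, 16.9, 25.0, 44.0, 55.3, 58.6, 76.6, 96.0, 100.2, 118.4, 123.1, 134.8, 141.2.
The total first reaches 64 DD on day 7.

day 7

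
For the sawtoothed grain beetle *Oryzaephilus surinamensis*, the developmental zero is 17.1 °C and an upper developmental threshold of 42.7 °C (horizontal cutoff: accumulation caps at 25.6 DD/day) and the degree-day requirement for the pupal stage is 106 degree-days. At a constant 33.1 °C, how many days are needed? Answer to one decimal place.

Daily accumulation = 33.1 − 17.1 = 16.0 DD/day.
Duration = 106 / 16.0 = 6.625 ≈ 6.6 days.

6.6 days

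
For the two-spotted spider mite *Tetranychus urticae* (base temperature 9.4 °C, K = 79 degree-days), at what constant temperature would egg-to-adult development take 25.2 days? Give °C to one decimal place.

12.5 °C

Required daily accumulation = 79 / 25.2 = 3.135 DD/day.
T = T_base + 3.135 = 9.4 + 3.135 = 12.535 ≈ 12.5 °C.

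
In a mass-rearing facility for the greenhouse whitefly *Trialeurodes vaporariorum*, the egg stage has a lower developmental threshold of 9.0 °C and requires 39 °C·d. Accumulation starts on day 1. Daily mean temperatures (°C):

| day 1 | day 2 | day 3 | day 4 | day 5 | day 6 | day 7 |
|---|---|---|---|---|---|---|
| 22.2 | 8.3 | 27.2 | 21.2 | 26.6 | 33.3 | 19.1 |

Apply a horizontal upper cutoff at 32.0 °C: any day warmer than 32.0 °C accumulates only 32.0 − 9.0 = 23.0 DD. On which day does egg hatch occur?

day 4

Daily DD above 9.0 °C (capped at 23.0): 13.2, 0.0, 18.2, 12.2, 17.6, 23.0, 10.1.
Cumulative: 13.2, 13.2, 31.4, 43.6, 61.2, 84.2, 94.3.
The total first reaches 39 DD on day 4.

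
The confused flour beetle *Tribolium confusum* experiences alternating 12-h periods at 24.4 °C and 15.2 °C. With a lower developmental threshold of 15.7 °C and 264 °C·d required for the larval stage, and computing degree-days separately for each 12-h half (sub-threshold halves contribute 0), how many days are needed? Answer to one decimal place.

60.7 days

Day half: max(0, 24.4 − 15.7) × 0.5 = 8.7 × 0.5 = 4.35 DD.
Night half: max(0, 15.2 − 15.7) × 0.5 = 0.0 × 0.5 = 0.00 DD.
Per 24 h: 4.35 DD/day.
Duration = 264 / 4.35 = 60.690 ≈ 60.7 days.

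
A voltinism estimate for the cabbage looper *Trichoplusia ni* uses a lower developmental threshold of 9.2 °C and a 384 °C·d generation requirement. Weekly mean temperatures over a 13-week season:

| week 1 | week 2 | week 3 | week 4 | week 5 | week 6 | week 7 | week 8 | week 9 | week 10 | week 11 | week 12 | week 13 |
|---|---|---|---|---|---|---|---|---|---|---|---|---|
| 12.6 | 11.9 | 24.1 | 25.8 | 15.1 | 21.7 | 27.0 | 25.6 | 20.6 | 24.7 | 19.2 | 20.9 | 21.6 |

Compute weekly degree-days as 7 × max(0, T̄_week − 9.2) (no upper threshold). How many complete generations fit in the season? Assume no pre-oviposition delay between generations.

2 generations

Weekly DD (7 × max(0, T̄ − 9.2)): 23.8, 18.9, 104.3, 116.2, 41.3, 87.5, 124.6, 114.8, 79.8, 108.5, 70.0, 81.9, 86.8.
Season total = 1058.4 DD.
Complete generations = ⌊1058.4 / 384⌋ = 2.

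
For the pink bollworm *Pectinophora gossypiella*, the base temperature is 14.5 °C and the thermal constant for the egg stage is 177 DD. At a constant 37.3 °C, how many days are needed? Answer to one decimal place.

Daily accumulation = 37.3 − 14.5 = 22.8 DD/day.
Duration = 177 / 22.8 = 7.763 ≈ 7.8 days.

7.8 days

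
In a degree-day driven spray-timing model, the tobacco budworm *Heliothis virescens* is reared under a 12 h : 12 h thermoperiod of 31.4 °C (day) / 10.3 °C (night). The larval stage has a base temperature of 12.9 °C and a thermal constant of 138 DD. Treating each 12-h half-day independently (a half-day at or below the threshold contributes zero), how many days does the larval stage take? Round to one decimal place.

14.9 days

Day half: max(0, 31.4 − 12.9) × 0.5 = 18.5 × 0.5 = 9.25 DD.
Night half: max(0, 10.3 − 12.9) × 0.5 = 0.0 × 0.5 = 0.00 DD.
Per 24 h: 9.25 DD/day.
Duration = 138 / 9.25 = 14.919 ≈ 14.9 days.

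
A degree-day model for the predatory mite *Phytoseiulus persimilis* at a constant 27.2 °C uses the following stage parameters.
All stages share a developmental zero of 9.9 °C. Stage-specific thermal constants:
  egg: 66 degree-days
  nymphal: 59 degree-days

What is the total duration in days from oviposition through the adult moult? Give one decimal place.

Daily accumulation at 27.2 °C = 27.2 − 9.9 = 17.3 DD/day.
Total K = 66 + 59 = 125 DD.
Total duration = 125 / 17.3 = 7.225 ≈ 7.2 days.

7.2 days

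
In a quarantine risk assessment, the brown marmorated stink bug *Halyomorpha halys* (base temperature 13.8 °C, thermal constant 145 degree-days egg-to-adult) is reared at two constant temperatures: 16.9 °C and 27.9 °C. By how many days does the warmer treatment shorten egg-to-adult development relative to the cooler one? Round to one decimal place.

At 16.9 °C: 145 / (16.9 − 13.8) = 145 / 3.1 = 46.774 d.
At 27.9 °C: 145 / (27.9 − 13.8) = 145 / 14.1 = 10.284 d.
Difference = |46.774 − 10.284| = 36.491 ≈ 36.5 days.

36.5 days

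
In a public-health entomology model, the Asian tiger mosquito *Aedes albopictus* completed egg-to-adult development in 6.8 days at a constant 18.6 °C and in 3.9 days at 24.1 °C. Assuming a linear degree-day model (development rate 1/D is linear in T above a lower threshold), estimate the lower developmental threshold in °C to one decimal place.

11.2 °C

Linear rate model ⇒ the product D·(T − T_b) is constant across temperatures.
6.8·(18.6 − T_b) = 3.9·(24.1 − T_b)
T_b = (6.8·18.6 − 3.9·24.1) / (6.8 − 3.9) = 32.49 / 2.9 = 11.203 °C ≈ 11.2 °C.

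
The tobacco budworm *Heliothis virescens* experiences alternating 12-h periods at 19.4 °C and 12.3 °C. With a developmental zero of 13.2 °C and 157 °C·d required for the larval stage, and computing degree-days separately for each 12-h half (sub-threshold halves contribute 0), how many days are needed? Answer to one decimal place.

Day half: max(0, 19.4 − 13.2) × 0.5 = 6.2 × 0.5 = 3.10 DD.
Night half: max(0, 12.3 − 13.2) × 0.5 = 0.0 × 0.5 = 0.00 DD.
Per 24 h: 3.10 DD/day.
Duration = 157 / 3.10 = 50.645 ≈ 50.6 days.

50.6 days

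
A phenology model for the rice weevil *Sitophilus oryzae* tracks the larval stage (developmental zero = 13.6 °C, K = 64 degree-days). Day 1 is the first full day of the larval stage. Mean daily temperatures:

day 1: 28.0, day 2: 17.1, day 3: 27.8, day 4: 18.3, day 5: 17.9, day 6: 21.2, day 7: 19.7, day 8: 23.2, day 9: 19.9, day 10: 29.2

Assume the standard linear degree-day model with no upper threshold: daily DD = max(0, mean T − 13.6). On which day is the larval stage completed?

Daily DD above 13.6 °C: 14.4, 3.5, 14.2, 4.7, 4.3, 7.6, 6.1, 9.6, 6.3, 15.6.
Cumulative: 14.4, 17.9, 32.1, 36.8, 41.1, 48.7, 54.8, 64.4, 70.7, 86.3.
The total first reaches 64 DD on day 8.

day 8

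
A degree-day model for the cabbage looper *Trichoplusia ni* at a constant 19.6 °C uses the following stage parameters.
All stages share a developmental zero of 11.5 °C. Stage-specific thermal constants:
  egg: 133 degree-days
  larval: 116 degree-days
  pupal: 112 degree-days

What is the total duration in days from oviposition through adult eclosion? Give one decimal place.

44.6 days

Daily accumulation at 19.6 °C = 19.6 − 11.5 = 8.1 DD/day.
Total K = 133 + 116 + 112 = 361 DD.
Total duration = 361 / 8.1 = 44.568 ≈ 44.6 days.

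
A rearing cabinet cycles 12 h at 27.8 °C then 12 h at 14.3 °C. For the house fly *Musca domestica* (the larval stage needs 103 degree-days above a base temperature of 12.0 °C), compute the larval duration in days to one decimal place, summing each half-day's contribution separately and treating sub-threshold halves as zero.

Day half: max(0, 27.8 − 12.0) × 0.5 = 15.8 × 0.5 = 7.90 DD.
Night half: max(0, 14.3 − 12.0) × 0.5 = 2.3 × 0.5 = 1.15 DD.
Per 24 h: 9.05 DD/day.
Duration = 103 / 9.05 = 11.381 ≈ 11.4 days.

11.4 days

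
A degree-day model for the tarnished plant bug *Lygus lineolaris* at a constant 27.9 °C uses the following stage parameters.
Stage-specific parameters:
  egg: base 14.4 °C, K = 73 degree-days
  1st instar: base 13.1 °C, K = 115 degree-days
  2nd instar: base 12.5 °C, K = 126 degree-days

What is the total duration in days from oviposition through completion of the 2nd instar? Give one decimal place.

egg: 73 / (27.9 − 14.4) = 73 / 13.5 = 5.407 d.
1st instar: 115 / (27.9 − 13.1) = 115 / 14.8 = 7.770 d.
2nd instar: 126 / (27.9 − 12.5) = 126 / 15.4 = 8.182 d.
Sum = 21.359 ≈ 21.4 days.

21.4 days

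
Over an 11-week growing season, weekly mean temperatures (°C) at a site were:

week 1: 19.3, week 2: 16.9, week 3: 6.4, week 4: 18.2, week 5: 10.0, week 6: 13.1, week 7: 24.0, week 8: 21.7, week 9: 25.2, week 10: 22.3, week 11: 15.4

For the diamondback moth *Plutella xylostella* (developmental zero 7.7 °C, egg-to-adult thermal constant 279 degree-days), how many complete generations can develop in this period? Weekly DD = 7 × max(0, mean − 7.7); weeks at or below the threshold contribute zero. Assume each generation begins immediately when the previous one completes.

2 generations

Weekly DD (7 × max(0, T̄ − 7.7)): 81.2, 64.4, 0.0, 73.5, 16.1, 37.8, 114.1, 98.0, 122.5, 102.2, 53.9.
Season total = 763.7 DD.
Complete generations = ⌊763.7 / 279⌋ = 2.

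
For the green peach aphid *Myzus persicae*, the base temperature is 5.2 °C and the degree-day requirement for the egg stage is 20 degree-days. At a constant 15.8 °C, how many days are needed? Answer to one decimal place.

Daily accumulation = 15.8 − 5.2 = 10.6 DD/day.
Duration = 20 / 10.6 = 1.887 ≈ 1.9 days.

1.9 days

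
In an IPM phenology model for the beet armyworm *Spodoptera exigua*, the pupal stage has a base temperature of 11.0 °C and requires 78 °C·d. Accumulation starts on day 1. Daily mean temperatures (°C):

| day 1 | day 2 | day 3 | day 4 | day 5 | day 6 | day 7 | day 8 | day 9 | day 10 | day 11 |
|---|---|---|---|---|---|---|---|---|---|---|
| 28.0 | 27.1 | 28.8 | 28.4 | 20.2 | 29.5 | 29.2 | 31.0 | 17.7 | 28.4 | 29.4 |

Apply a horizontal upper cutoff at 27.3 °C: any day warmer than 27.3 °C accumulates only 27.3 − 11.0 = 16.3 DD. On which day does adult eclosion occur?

Daily DD above 11.0 °C (capped at 16.3): 16.3, 16.1, 16.3, 16.3, 9.2, 16.3, 16.3, 16.3, 6.7, 16.3, 16.3.
Cumulative: 16.3, 32.4, 48.7, 65.0, 74.2, 90.5, 106.8, 123.1, 129.8, 146.1, 162.4.
The total first reaches 78 DD on day 6.

day 6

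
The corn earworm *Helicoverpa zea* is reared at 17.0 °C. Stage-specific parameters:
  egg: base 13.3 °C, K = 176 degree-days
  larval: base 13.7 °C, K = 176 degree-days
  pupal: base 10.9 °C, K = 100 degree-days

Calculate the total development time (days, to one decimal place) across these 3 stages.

117.3 days

egg: 176 / (17.0 − 13.3) = 176 / 3.7 = 47.568 d.
larval: 176 / (17.0 − 13.7) = 176 / 3.3 = 53.333 d.
pupal: 100 / (17.0 − 10.9) = 100 / 6.1 = 16.393 d.
Sum = 117.294 ≈ 117.3 days.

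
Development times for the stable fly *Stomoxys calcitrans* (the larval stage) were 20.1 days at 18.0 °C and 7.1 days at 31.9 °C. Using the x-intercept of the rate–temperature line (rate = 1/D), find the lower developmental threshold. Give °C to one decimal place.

Equal thermal constants: D₁(T₁ − T_b) = D₂(T₂ − T_b).
20.1·(18.0 − T_b) = 7.1·(31.9 − T_b)
T_b = (20.1·18.0 − 7.1·31.9) / (20.1 − 7.1) = 135.31 / 13.0 = 10.408 °C ≈ 10.4 °C.

10.4 °C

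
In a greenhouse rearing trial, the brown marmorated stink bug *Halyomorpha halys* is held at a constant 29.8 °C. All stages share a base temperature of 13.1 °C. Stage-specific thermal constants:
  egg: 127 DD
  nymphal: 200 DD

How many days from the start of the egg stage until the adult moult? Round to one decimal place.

19.6 days

Daily accumulation at 29.8 °C = 29.8 − 13.1 = 16.7 DD/day.
Total K = 127 + 200 = 327 DD.
Total duration = 327 / 16.7 = 19.581 ≈ 19.6 days.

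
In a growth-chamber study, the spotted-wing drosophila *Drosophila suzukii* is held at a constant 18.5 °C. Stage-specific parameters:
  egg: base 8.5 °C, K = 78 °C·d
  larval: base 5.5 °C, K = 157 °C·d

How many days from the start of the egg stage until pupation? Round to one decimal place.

egg: 78 / (18.5 − 8.5) = 78 / 10.0 = 7.800 d.
larval: 157 / (18.5 − 5.5) = 157 / 13.0 = 12.077 d.
Sum = 19.877 ≈ 19.9 days.

19.9 days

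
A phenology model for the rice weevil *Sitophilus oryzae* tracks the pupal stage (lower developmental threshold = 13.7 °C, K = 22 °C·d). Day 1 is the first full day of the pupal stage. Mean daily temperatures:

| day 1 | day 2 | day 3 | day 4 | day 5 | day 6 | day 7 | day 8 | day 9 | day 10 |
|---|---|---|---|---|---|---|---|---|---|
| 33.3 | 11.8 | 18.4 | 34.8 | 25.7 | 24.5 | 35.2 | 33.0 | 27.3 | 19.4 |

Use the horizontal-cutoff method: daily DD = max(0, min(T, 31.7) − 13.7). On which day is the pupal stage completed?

Daily DD above 13.7 °C (capped at 18.0): 18.0, 0.0, 4.7, 18.0, 12.0, 10.8, 18.0, 18.0, 13.6, 5.7.
Cumulative: 18.0, 18.0, 22.7, 40.7, 52.7, 63.5, 81.5, 99.5, 113.1, 118.8.
The total first reaches 22 DD on day 3.

day 3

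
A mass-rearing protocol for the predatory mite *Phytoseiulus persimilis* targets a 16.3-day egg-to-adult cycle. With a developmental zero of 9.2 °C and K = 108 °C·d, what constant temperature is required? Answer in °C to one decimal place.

15.8 °C

Required daily accumulation = 108 / 16.3 = 6.626 DD/day.
T = T_base + 6.626 = 9.2 + 6.626 = 15.826 ≈ 15.8 °C.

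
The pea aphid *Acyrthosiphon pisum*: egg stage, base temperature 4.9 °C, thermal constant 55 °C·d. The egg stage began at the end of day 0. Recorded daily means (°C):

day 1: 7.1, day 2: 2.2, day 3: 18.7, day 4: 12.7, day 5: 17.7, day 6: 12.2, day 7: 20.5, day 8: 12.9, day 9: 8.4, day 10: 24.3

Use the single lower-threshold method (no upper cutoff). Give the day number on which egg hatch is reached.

Daily DD above 4.9 °C: 2.2, 0.0, 13.8, 7.8, 12.8, 7.3, 15.6, 8.0, 3.5, 19.4.
Cumulative: 2.2, 2.2, 16.0, 23.8, 36.6, 43.9, 59.5, 67.5, 71.0, 90.4.
The total first reaches 55 DD on day 7.

day 7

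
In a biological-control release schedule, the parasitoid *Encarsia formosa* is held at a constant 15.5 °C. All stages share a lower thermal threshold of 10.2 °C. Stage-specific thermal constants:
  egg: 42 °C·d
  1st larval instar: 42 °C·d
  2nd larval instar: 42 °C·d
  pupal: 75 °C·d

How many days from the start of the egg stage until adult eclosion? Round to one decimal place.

Daily accumulation at 15.5 °C = 15.5 − 10.2 = 5.3 DD/day.
Total K = 42 + 42 + 42 + 75 = 201 DD.
Total duration = 201 / 5.3 = 37.925 ≈ 37.9 days.

37.9 days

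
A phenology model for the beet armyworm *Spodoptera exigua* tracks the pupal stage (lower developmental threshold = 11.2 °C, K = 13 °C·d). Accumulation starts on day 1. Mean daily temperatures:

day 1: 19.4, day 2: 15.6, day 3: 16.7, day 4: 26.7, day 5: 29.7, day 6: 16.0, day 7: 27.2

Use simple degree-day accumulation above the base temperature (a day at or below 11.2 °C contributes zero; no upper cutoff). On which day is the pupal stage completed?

day 3

Daily DD above 11.2 °C: 8.2, 4.4, 5.5, 15.5, 18.5, 4.8, 16.0.
Cumulative: 8.2, 12.6, 18.1, 33.6, 52.1, 56.9, 72.9.
The total first reaches 13 DD on day 3.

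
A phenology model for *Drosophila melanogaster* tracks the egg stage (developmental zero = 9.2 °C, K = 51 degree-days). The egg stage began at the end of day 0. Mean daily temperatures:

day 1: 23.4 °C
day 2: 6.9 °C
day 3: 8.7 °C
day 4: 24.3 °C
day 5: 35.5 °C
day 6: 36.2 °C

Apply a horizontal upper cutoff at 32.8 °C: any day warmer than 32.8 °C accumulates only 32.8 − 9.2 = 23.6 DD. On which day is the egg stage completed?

day 5

Daily DD above 9.2 °C (capped at 23.6): 14.2, 0.0, 0.0, 15.1, 23.6, 23.6.
Cumulative: 14.2, 14.2, 14.2, 29.3, 52.9, 76.5.
The total first reaches 51 DD on day 5.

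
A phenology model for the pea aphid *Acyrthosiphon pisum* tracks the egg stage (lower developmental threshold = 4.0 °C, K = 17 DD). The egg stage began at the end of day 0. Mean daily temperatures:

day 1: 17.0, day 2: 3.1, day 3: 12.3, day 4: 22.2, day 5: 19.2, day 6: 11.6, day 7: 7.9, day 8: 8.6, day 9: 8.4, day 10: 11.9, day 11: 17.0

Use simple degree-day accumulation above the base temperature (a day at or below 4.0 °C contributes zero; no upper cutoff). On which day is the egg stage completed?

day 3

Daily DD above 4.0 °C: 13.0, 0.0, 8.3, 18.2, 15.2, 7.6, 3.9, 4.6, 4.4, 7.9, 13.0.
Cumulative: 13.0, 13.0, 21.3, 39.5, 54.7, 62.3, 66.2, 70.8, 75.2, 83.1, 96.1.
The total first reaches 17 DD on day 3.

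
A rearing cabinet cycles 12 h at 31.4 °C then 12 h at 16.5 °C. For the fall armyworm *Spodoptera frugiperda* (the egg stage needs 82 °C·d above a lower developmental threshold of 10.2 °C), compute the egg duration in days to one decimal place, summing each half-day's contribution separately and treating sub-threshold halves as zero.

Day half: max(0, 31.4 − 10.2) × 0.5 = 21.2 × 0.5 = 10.60 DD.
Night half: max(0, 16.5 − 10.2) × 0.5 = 6.3 × 0.5 = 3.15 DD.
Per 24 h: 13.75 DD/day.
Duration = 82 / 13.75 = 5.964 ≈ 6.0 days.

6.0 days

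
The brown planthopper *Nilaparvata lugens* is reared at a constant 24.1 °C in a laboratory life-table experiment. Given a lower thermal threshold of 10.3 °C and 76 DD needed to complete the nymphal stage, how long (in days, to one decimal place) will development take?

Daily accumulation = 24.1 − 10.3 = 13.8 DD/day.
Duration = 76 / 13.8 = 5.507 ≈ 5.5 days.

5.5 days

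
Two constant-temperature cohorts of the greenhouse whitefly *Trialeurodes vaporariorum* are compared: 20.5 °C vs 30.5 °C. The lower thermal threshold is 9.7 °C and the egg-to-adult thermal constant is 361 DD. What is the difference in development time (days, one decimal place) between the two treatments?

16.1 days

At 20.5 °C: 361 / (20.5 − 9.7) = 361 / 10.8 = 33.426 d.
At 30.5 °C: 361 / (30.5 − 9.7) = 361 / 20.8 = 17.356 d.
Difference = |33.426 − 17.356| = 16.070 ≈ 16.1 days.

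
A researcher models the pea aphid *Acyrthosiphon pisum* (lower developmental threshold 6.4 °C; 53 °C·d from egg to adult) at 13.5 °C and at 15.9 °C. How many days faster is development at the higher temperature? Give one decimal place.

At 13.5 °C: 53 / (13.5 − 6.4) = 53 / 7.1 = 7.465 d.
At 15.9 °C: 53 / (15.9 − 6.4) = 53 / 9.5 = 5.579 d.
Difference = |7.465 − 5.579| = 1.886 ≈ 1.9 days.

1.9 days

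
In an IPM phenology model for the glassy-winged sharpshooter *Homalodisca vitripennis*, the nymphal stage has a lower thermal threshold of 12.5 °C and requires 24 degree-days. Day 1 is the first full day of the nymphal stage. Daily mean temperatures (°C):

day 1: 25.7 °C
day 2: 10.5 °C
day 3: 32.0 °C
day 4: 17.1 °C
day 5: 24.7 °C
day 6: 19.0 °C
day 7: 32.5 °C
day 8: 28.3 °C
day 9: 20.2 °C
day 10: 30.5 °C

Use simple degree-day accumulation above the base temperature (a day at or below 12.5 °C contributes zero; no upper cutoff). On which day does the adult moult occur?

Daily DD above 12.5 °C: 13.2, 0.0, 19.5, 4.6, 12.2, 6.5, 20.0, 15.8, 7.7, 18.0.
Cumulative: 13.2, 13.2, 32.7, 37.3, 49.5, 56.0, 76.0, 91.8, 99.5, 117.5.
The total first reaches 24 DD on day 3.

day 3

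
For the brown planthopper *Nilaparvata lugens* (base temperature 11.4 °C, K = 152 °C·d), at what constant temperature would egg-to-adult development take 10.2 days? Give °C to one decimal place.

26.3 °C

Required daily accumulation = 152 / 10.2 = 14.902 DD/day.
T = T_base + 14.902 = 11.4 + 14.902 = 26.302 ≈ 26.3 °C.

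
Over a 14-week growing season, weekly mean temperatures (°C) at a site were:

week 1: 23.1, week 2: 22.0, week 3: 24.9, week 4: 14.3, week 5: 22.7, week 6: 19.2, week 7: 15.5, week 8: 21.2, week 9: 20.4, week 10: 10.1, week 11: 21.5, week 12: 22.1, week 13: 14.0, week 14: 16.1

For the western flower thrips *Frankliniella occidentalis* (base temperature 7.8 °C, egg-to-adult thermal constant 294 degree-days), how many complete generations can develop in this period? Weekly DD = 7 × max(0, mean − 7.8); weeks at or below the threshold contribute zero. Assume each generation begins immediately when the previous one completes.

Weekly DD (7 × max(0, T̄ − 7.8)): 107.1, 99.4, 119.7, 45.5, 104.3, 79.8, 53.9, 93.8, 88.2, 16.1, 95.9, 100.1, 43.4, 58.1.
Season total = 1105.3 DD.
Complete generations = ⌊1105.3 / 294⌋ = 3.

3 generations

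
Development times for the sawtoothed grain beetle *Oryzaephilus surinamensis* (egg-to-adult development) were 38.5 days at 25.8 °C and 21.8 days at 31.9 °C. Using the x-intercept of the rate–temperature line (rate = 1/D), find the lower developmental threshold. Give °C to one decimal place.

Under the model K = D·(T − T_b), so D₁·(T₁ − T_b) = D₂·(T₂ − T_b).
38.5·(25.8 − T_b) = 21.8·(31.9 − T_b)
T_b = (38.5·25.8 − 21.8·31.9) / (38.5 − 21.8) = 297.88 / 16.7 = 17.837 °C ≈ 17.8 °C.

17.8 °C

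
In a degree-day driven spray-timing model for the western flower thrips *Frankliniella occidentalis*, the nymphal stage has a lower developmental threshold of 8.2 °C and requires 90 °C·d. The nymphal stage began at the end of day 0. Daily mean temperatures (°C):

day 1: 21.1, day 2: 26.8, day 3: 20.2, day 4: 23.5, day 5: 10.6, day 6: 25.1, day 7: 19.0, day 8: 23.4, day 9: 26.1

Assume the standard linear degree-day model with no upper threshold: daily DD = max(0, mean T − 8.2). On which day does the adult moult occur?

day 8

Daily DD above 8.2 °C: 12.9, 18.6, 12.0, 15.3, 2.4, 16.9, 10.8, 15.2, 17.9.
Cumulative: 12.9, 31.5, 43.5, 58.8, 61.2, 78.1, 88.9, 104.1, 122.0.
The total first reaches 90 DD on day 8.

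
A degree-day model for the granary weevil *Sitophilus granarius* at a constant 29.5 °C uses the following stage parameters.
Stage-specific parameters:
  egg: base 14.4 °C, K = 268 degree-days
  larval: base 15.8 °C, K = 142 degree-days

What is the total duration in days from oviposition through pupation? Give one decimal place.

egg: 268 / (29.5 − 14.4) = 268 / 15.1 = 17.748 d.
larval: 142 / (29.5 − 15.8) = 142 / 13.7 = 10.365 d.
Sum = 28.113 ≈ 28.1 days.

28.1 days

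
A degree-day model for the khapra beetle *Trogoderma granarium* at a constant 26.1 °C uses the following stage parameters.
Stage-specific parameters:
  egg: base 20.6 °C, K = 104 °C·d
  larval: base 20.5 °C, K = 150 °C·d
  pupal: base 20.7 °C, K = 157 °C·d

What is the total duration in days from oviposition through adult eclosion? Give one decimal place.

74.8 days

egg: 104 / (26.1 − 20.6) = 104 / 5.5 = 18.909 d.
larval: 150 / (26.1 − 20.5) = 150 / 5.6 = 26.786 d.
pupal: 157 / (26.1 − 20.7) = 157 / 5.4 = 29.074 d.
Sum = 74.769 ≈ 74.8 days.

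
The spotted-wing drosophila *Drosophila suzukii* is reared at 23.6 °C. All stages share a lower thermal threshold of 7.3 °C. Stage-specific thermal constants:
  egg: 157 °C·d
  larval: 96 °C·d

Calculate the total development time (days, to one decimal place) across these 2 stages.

15.5 days

Daily accumulation at 23.6 °C = 23.6 − 7.3 = 16.3 DD/day.
Total K = 157 + 96 = 253 DD.
Total duration = 253 / 16.3 = 15.521 ≈ 15.5 days.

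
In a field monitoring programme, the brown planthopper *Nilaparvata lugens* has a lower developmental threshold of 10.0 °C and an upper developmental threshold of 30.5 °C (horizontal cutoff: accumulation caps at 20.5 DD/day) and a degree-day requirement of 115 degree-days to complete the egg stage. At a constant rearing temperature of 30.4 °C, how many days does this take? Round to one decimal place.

Daily accumulation = 30.4 − 10.0 = 20.4 DD/day.
Duration = 115 / 20.4 = 5.637 ≈ 5.6 days.

5.6 days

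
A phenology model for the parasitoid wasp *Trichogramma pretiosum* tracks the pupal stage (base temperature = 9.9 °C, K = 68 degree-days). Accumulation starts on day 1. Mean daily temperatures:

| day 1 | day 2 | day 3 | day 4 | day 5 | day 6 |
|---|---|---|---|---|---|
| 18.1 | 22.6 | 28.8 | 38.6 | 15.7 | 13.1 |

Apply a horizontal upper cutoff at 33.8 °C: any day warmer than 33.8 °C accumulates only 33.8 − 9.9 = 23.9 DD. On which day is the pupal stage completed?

Daily DD above 9.9 °C (capped at 23.9): 8.2, 12.7, 18.9, 23.9, 5.8, 3.2.
Cumulative: 8.2, 20.9, 39.8, 63.7, 69.5, 72.7.
The total first reaches 68 DD on day 5.

day 5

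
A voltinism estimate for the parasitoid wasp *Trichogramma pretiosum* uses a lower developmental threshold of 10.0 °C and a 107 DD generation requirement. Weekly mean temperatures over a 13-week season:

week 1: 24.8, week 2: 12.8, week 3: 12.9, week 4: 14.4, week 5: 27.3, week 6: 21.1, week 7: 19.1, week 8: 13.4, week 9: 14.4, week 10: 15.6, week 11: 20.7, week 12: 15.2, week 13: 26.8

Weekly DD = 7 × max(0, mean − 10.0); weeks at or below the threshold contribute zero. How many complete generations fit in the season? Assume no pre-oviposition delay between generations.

7 generations

Weekly DD (7 × max(0, T̄ − 10.0)): 103.6, 19.6, 20.3, 30.8, 121.1, 77.7, 63.7, 23.8, 30.8, 39.2, 74.9, 36.4, 117.6.
Season total = 759.5 DD.
Complete generations = ⌊759.5 / 107⌋ = 7.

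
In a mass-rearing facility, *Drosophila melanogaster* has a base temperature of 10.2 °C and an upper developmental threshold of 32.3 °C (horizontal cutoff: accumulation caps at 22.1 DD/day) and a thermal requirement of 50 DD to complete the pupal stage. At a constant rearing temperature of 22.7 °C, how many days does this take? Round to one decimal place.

Daily accumulation = 22.7 − 10.2 = 12.5 DD/day.
Duration = 50 / 12.5 = 4.000 ≈ 4.0 days.

4.0 days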